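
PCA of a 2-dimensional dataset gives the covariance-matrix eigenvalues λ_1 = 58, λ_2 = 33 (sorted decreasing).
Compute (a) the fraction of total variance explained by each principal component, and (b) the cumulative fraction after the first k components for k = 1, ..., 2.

Step 1 — total variance = trace(Sigma) = Σ λ_i = 58 + 33 = 91.

Step 2 — fraction explained by component i = λ_i / Σ λ:
  PC1: 58/91 = 0.6374
  PC2: 33/91 = 0.3626

Step 3 — cumulative fraction after k components = (λ_1 + ... + λ_k) / Σ λ:
  k = 1: 58/91 = 0.6374
  k = 2: (58 + 33)/91 = 91/91 = 1

Summary (fraction, with percent):

explained: PC1 0.6374 (63.74%), PC2 0.3626 (36.26%);  cumulative: 0.6374, 1


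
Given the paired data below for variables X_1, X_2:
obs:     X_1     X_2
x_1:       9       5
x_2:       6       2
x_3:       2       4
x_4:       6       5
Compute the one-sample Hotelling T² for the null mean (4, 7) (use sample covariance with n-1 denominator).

Step 1 — sample mean vector:
  mean(X_1) = (9 + 6 + 2 + 6) / 4 = 23/4 = 5.75
  mean(X_2) = (5 + 2 + 4 + 5) / 4 = 16/4 = 4
  x̄ = (5.75, 4),  deviation x̄ - mu_0 = (5.75, 4) - (4, 7) = (1.75, -3).

Step 2 — sample covariance matrix, S[i,j] = (1/(n-1)) · Σ_k (x_{k,i} - mean_i) · (x_{k,j} - mean_j), divisor n-1 = 3:
  S[X_1,X_1] = ((3.25)·(3.25) + (0.25)·(0.25) + (-3.75)·(-3.75) + (0.25)·(0.25)) / 3 = 24.75/3 = 8.25
  S[X_1,X_2] = ((3.25)·(1) + (0.25)·(-2) + (-3.75)·(0) + (0.25)·(1)) / 3 = 3/3 = 1
  S[X_2,X_2] = ((1)·(1) + (-2)·(-2) + (0)·(0) + (1)·(1)) / 3 = 6/3 = 2
  S = [[8.25, 1],
 [1, 2]].

Step 3 — invert S. det(S) = 8.25·2 - (1)² = 15.5.
  S^{-1} = (1/det) · [[d, -b], [-b, a]] = [[0.129, -0.0645],
 [-0.0645, 0.5323]].

Step 4 — quadratic form (x̄ - mu_0)^T · S^{-1} · (x̄ - mu_0):
  S^{-1} · (x̄ - mu_0) = (0.4194, -1.7097),
  (x̄ - mu_0)^T · [...] = (1.75)·(0.4194) + (-3)·(-1.7097) = 5.8629.

Step 5 — scale by n: T² = 4 · 5.8629 = 23.4516.

T² ≈ 23.4516


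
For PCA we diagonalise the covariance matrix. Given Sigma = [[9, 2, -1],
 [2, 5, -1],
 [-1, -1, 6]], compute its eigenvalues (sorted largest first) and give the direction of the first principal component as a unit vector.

Step 1 — characteristic polynomial p(λ) = det(λI - Sigma) = λ³ - tr·λ² + c_1·λ - det, where tr = trace, c_1 = sum of the principal 2×2 minors, det = det(Sigma):
  tr = 9 + 5 + 6 = 20,
  c_1 = (9·5 - (2)²) + (9·6 - (-1)²) + (5·6 - (-1)²) = 41 + 53 + 29 = 123,
  det = 9·(5·6 - (-1)²) - (2)·((2)·6 - (-1)·(-1)) + (-1)·((2)·(-1) - 5·(-1)) = 9·(29) - (2)·(11) + (-1)·(3) = 236.
  So p(λ) = λ³ - 20λ² + 123λ - 236.
Step 2 — look for an integer root (rational root theorem: any rational root is an integer divisor of 236). Testing λ = 4:
  p(4) = 64 - 320 + 492 - 236 = 0  ✓
  Dividing out (λ - 4): p(λ) = (λ - 4)(λ² - 16λ + 59).
Step 3 — remaining eigenvalues from the quadratic λ² - 16λ + 59 = 0:
  Δ = 16² - 4·59 = 256 - 236 = 20,  λ = (16 ± √20)/2 = (16 ± 4.4721)/2 ≈ 10.2361 or 5.7639.
  Sorted: λ_1 = 10.2361,  λ_2 = 5.7639,  λ_3 = 4  (check: sum = 20 = tr ✓).

Step 4 — unit eigenvector for λ_1 ≈ 10.2361: v spans the null space of (Sigma - λ_1 I), whose rows are
  r_1 = (-1.2361, 2, -1),  r_2 = (2, -5.2361, -1),  r_3 = (-1, -1, -4.2361).
  v is orthogonal to every row, so take v ∝ r_1 × r_2 = ((2)·(-1) - (-1)·(-5.2361), (-1)·(2) - (-1.2361)·(-1), (-1.2361)·(-5.2361) - (2)·(2)) ≈ (-7.2361, -3.2361, 2.4721).
  Rescale (multiply by -1 so the first nonzero entry is positive): u = (7.2361, 3.2361, -2.4721).
  ||u|| = √((7.2361)² + (3.2361)² + (-2.4721)²) = √(68.9443) ≈ 8.3033,  v_1 = u/||u|| ≈ (0.8715, 0.3897, -0.2977) (||v_1|| = 1).

λ_1 = 10.2361,  λ_2 = 5.7639,  λ_3 = 4;  v_1 ≈ (0.8715, 0.3897, -0.2977)


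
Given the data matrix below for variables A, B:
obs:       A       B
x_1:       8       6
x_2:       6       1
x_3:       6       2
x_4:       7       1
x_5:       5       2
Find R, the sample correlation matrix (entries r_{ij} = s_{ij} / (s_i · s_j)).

Step 1 — column means:
  mean(A) = (8 + 6 + 6 + 7 + 5) / 5 = 32/5 = 6.4
  mean(B) = (6 + 1 + 2 + 1 + 2) / 5 = 12/5 = 2.4

Step 2 — sample variances and covariances s[i,j] = (1/(n-1)) · Σ_k (x_{k,i} - mean_i) · (x_{k,j} - mean_j), with n-1 = 4:
  s[A,A] = ((1.6)·(1.6) + (-0.4)·(-0.4) + (-0.4)·(-0.4) + (0.6)·(0.6) + (-1.4)·(-1.4)) / 4 = 5.2/4 = 1.3
  s[A,B] = ((1.6)·(3.6) + (-0.4)·(-1.4) + (-0.4)·(-0.4) + (0.6)·(-1.4) + (-1.4)·(-0.4)) / 4 = 6.2/4 = 1.55
  s[B,B] = ((3.6)·(3.6) + (-1.4)·(-1.4) + (-0.4)·(-0.4) + (-1.4)·(-1.4) + (-0.4)·(-0.4)) / 4 = 17.2/4 = 4.3
  Sample standard deviations s_i = √(s[i,i]):
  s(A) = √(1.3) = 1.1402
  s(B) = √(4.3) = 2.0736

Step 3 — r_{ij} = s_{ij} / (s_i · s_j):
  r[A,A] = 1 (diagonal).
  r[A,B] = 1.55 / (1.1402 · 2.0736) = 1.55 / 2.3643 = 0.6556
  r[B,B] = 1 (diagonal).

R is symmetric with unit diagonal. Assembling:

R = [[1, 0.6556],
 [0.6556, 1]]


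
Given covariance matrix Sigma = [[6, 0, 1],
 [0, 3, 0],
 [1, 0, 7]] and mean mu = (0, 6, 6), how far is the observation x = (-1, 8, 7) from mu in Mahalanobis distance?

Step 1 — centre the observation: (x - mu) = (-1, 2, 1).

Step 2 — invert Sigma (cofactor / det for 3×3, or solve directly):
  Sigma^{-1} = [[0.1707, 0, -0.0244],
 [0, 0.3333, 0],
 [-0.0244, 0, 0.1463]].

Step 3 — form the quadratic (x - mu)^T · Sigma^{-1} · (x - mu):
  Sigma^{-1} · (x - mu) = (-0.1951, 0.6667, 0.1707).
  (x - mu)^T · [Sigma^{-1} · (x - mu)] = (-1)·(-0.1951) + (2)·(0.6667) + (1)·(0.1707) = 1.6992.

Step 4 — take square root: d = √(1.6992) ≈ 1.3035.

d(x, mu) = √(1.6992) ≈ 1.3035


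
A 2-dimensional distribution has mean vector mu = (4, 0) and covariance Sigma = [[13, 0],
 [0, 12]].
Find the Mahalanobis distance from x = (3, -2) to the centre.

Step 1 — centre the observation: (x - mu) = (-1, -2).

Step 2 — invert Sigma. det(Sigma) = 13·12 - (0)² = 156.
  Sigma^{-1} = (1/det) · [[d, -b], [-b, a]] = [[0.0769, 0],
 [0, 0.0833]].

Step 3 — form the quadratic (x - mu)^T · Sigma^{-1} · (x - mu):
  Sigma^{-1} · (x - mu) = (-0.0769, -0.1667).
  (x - mu)^T · [Sigma^{-1} · (x - mu)] = (-1)·(-0.0769) + (-2)·(-0.1667) = 0.4103.

Step 4 — take square root: d = √(0.4103) ≈ 0.6405.

d(x, mu) = √(0.4103) ≈ 0.6405


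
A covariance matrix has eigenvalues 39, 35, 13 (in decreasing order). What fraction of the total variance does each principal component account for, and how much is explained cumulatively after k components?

Step 1 — total variance = trace(Sigma) = Σ λ_i = 39 + 35 + 13 = 87.

Step 2 — fraction explained by component i = λ_i / Σ λ:
  PC1: 39/87 = 0.4483
  PC2: 35/87 = 0.4023
  PC3: 13/87 = 0.1494

Step 3 — cumulative fraction after k components = (λ_1 + ... + λ_k) / Σ λ:
  k = 1: 39/87 = 0.4483
  k = 2: (39 + 35)/87 = 74/87 = 0.8506
  k = 3: (39 + 35 + 13)/87 = 87/87 = 1

Summary (fraction, with percent):

explained: PC1 0.4483 (44.83%), PC2 0.4023 (40.23%), PC3 0.1494 (14.94%);  cumulative: 0.4483, 0.8506, 1


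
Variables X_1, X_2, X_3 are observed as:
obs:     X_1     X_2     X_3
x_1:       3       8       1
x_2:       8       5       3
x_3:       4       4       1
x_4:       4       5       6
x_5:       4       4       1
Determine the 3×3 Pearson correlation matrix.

Step 1 — column means:
  mean(X_1) = (3 + 8 + 4 + 4 + 4) / 5 = 23/5 = 4.6
  mean(X_2) = (8 + 5 + 4 + 5 + 4) / 5 = 26/5 = 5.2
  mean(X_3) = (1 + 3 + 1 + 6 + 1) / 5 = 12/5 = 2.4

Step 2 — sample variances and covariances s[i,j] = (1/(n-1)) · Σ_k (x_{k,i} - mean_i) · (x_{k,j} - mean_j), with n-1 = 4:
  s[X_1,X_1] = ((-1.6)·(-1.6) + (3.4)·(3.4) + (-0.6)·(-0.6) + (-0.6)·(-0.6) + (-0.6)·(-0.6)) / 4 = 15.2/4 = 3.8
  s[X_1,X_2] = ((-1.6)·(2.8) + (3.4)·(-0.2) + (-0.6)·(-1.2) + (-0.6)·(-0.2) + (-0.6)·(-1.2)) / 4 = -3.6/4 = -0.9
  s[X_1,X_3] = ((-1.6)·(-1.4) + (3.4)·(0.6) + (-0.6)·(-1.4) + (-0.6)·(3.6) + (-0.6)·(-1.4)) / 4 = 3.8/4 = 0.95
  s[X_2,X_2] = ((2.8)·(2.8) + (-0.2)·(-0.2) + (-1.2)·(-1.2) + (-0.2)·(-0.2) + (-1.2)·(-1.2)) / 4 = 10.8/4 = 2.7
  s[X_2,X_3] = ((2.8)·(-1.4) + (-0.2)·(0.6) + (-1.2)·(-1.4) + (-0.2)·(3.6) + (-1.2)·(-1.4)) / 4 = -1.4/4 = -0.35
  s[X_3,X_3] = ((-1.4)·(-1.4) + (0.6)·(0.6) + (-1.4)·(-1.4) + (3.6)·(3.6) + (-1.4)·(-1.4)) / 4 = 19.2/4 = 4.8
  Sample standard deviations s_i = √(s[i,i]):
  s(X_1) = √(3.8) = 1.9494
  s(X_2) = √(2.7) = 1.6432
  s(X_3) = √(4.8) = 2.1909

Step 3 — r_{ij} = s_{ij} / (s_i · s_j):
  r[X_1,X_1] = 1 (diagonal).
  r[X_1,X_2] = -0.9 / (1.9494 · 1.6432) = -0.9 / 3.2031 = -0.281
  r[X_1,X_3] = 0.95 / (1.9494 · 2.1909) = 0.95 / 4.2708 = 0.2224
  r[X_2,X_2] = 1 (diagonal).
  r[X_2,X_3] = -0.35 / (1.6432 · 2.1909) = -0.35 / 3.6 = -0.0972
  r[X_3,X_3] = 1 (diagonal).

R is symmetric with unit diagonal. Assembling:

R = [[1, -0.281, 0.2224],
 [-0.281, 1, -0.0972],
 [0.2224, -0.0972, 1]]


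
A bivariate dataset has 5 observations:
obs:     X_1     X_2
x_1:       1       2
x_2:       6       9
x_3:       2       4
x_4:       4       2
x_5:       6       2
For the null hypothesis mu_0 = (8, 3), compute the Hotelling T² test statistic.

Step 1 — sample mean vector:
  mean(X_1) = (1 + 6 + 2 + 4 + 6) / 5 = 19/5 = 3.8
  mean(X_2) = (2 + 9 + 4 + 2 + 2) / 5 = 19/5 = 3.8
  x̄ = (3.8, 3.8),  deviation x̄ - mu_0 = (3.8, 3.8) - (8, 3) = (-4.2, 0.8).

Step 2 — sample covariance matrix, S[i,j] = (1/(n-1)) · Σ_k (x_{k,i} - mean_i) · (x_{k,j} - mean_j), divisor n-1 = 4:
  S[X_1,X_1] = ((-2.8)·(-2.8) + (2.2)·(2.2) + (-1.8)·(-1.8) + (0.2)·(0.2) + (2.2)·(2.2)) / 4 = 20.8/4 = 5.2
  S[X_1,X_2] = ((-2.8)·(-1.8) + (2.2)·(5.2) + (-1.8)·(0.2) + (0.2)·(-1.8) + (2.2)·(-1.8)) / 4 = 11.8/4 = 2.95
  S[X_2,X_2] = ((-1.8)·(-1.8) + (5.2)·(5.2) + (0.2)·(0.2) + (-1.8)·(-1.8) + (-1.8)·(-1.8)) / 4 = 36.8/4 = 9.2
  S = [[5.2, 2.95],
 [2.95, 9.2]].

Step 3 — invert S. det(S) = 5.2·9.2 - (2.95)² = 39.1375.
  S^{-1} = (1/det) · [[d, -b], [-b, a]] = [[0.2351, -0.0754],
 [-0.0754, 0.1329]].

Step 4 — quadratic form (x̄ - mu_0)^T · S^{-1} · (x̄ - mu_0):
  S^{-1} · (x̄ - mu_0) = (-1.0476, 0.4229),
  (x̄ - mu_0)^T · [...] = (-4.2)·(-1.0476) + (0.8)·(0.4229) = 4.7382.

Step 5 — scale by n: T² = 5 · 4.7382 = 23.6908.

T² ≈ 23.6908


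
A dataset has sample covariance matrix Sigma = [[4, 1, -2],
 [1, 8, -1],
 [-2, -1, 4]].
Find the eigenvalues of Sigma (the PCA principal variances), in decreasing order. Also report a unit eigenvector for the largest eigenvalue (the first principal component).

Step 1 — characteristic polynomial p(λ) = det(λI - Sigma) = λ³ - tr·λ² + c_1·λ - det, where tr = trace, c_1 = sum of the principal 2×2 minors, det = det(Sigma):
  tr = 4 + 8 + 4 = 16,
  c_1 = (4·8 - (1)²) + (4·4 - (-2)²) + (8·4 - (-1)²) = 31 + 12 + 31 = 74,
  det = 4·(8·4 - (-1)²) - (1)·((1)·4 - (-1)·(-2)) + (-2)·((1)·(-1) - 8·(-2)) = 4·(31) - (1)·(2) + (-2)·(15) = 92.
  So p(λ) = λ³ - 16λ² + 74λ - 92.
Step 2 — look for an integer root (rational root theorem: any rational root is an integer divisor of 92). Testing λ = 2:
  p(2) = 8 - 64 + 148 - 92 = 0  ✓
  Dividing out (λ - 2): p(λ) = (λ - 2)(λ² - 14λ + 46).
Step 3 — remaining eigenvalues from the quadratic λ² - 14λ + 46 = 0:
  Δ = 14² - 4·46 = 196 - 184 = 12,  λ = (14 ± √12)/2 = (14 ± 3.4641)/2 ≈ 8.7321 or 5.2679.
  Sorted: λ_1 = 8.7321,  λ_2 = 5.2679,  λ_3 = 2  (check: sum = 16 = tr ✓).

Step 4 — unit eigenvector for λ_1 ≈ 8.7321: v spans the null space of (Sigma - λ_1 I), whose rows are
  r_1 = (-4.7321, 1, -2),  r_2 = (1, -0.7321, -1),  r_3 = (-2, -1, -4.7321).
  v is orthogonal to every row, so take v ∝ r_1 × r_2 = ((1)·(-1) - (-2)·(-0.7321), (-2)·(1) - (-4.7321)·(-1), (-4.7321)·(-0.7321) - (1)·(1)) ≈ (-2.4641, -6.7321, 2.4641).
  Rescale (multiply by -1 so the first nonzero entry is positive): u = (2.4641, 6.7321, -2.4641).
  ||u|| = √((2.4641)² + (6.7321)² + (-2.4641)²) = √(57.4641) ≈ 7.5805,  v_1 = u/||u|| ≈ (0.3251, 0.8881, -0.3251) (||v_1|| = 1).

λ_1 = 8.7321,  λ_2 = 5.2679,  λ_3 = 2;  v_1 ≈ (0.3251, 0.8881, -0.3251)


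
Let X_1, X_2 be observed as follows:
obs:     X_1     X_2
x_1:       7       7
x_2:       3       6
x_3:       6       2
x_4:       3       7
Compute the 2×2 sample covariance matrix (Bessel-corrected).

Step 1 — column means:
  mean(X_1) = (7 + 3 + 6 + 3) / 4 = 19/4 = 4.75
  mean(X_2) = (7 + 6 + 2 + 7) / 4 = 22/4 = 5.5

Step 2 — sample covariance S[i,j] = (1/(n-1)) · Σ_k (x_{k,i} - mean_i) · (x_{k,j} - mean_j), with n-1 = 3.
  S[X_1,X_1] = ((2.25)·(2.25) + (-1.75)·(-1.75) + (1.25)·(1.25) + (-1.75)·(-1.75)) / 3 = 12.75/3 = 4.25
  S[X_1,X_2] = ((2.25)·(1.5) + (-1.75)·(0.5) + (1.25)·(-3.5) + (-1.75)·(1.5)) / 3 = -4.5/3 = -1.5
  S[X_2,X_2] = ((1.5)·(1.5) + (0.5)·(0.5) + (-3.5)·(-3.5) + (1.5)·(1.5)) / 3 = 17/3 = 5.6667

S is symmetric (S[j,i] = S[i,j]). Assembling:

S = [[4.25, -1.5],
 [-1.5, 5.6667]]


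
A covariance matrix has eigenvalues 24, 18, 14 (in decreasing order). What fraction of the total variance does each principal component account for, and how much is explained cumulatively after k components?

Step 1 — total variance = trace(Sigma) = Σ λ_i = 24 + 18 + 14 = 56.

Step 2 — fraction explained by component i = λ_i / Σ λ:
  PC1: 24/56 = 0.4286
  PC2: 18/56 = 0.3214
  PC3: 14/56 = 0.25

Step 3 — cumulative fraction after k components = (λ_1 + ... + λ_k) / Σ λ:
  k = 1: 24/56 = 0.4286
  k = 2: (24 + 18)/56 = 42/56 = 0.75
  k = 3: (24 + 18 + 14)/56 = 56/56 = 1

Summary (fraction, with percent):

explained: PC1 0.4286 (42.86%), PC2 0.3214 (32.14%), PC3 0.25 (25%);  cumulative: 0.4286, 0.75, 1


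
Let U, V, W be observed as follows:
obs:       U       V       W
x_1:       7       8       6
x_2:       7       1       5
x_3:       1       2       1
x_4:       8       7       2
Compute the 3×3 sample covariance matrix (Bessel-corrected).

Step 1 — column means:
  mean(U) = (7 + 7 + 1 + 8) / 4 = 23/4 = 5.75
  mean(V) = (8 + 1 + 2 + 7) / 4 = 18/4 = 4.5
  mean(W) = (6 + 5 + 1 + 2) / 4 = 14/4 = 3.5

Step 2 — sample covariance S[i,j] = (1/(n-1)) · Σ_k (x_{k,i} - mean_i) · (x_{k,j} - mean_j), with n-1 = 3.
  S[U,U] = ((1.25)·(1.25) + (1.25)·(1.25) + (-4.75)·(-4.75) + (2.25)·(2.25)) / 3 = 30.75/3 = 10.25
  S[U,V] = ((1.25)·(3.5) + (1.25)·(-3.5) + (-4.75)·(-2.5) + (2.25)·(2.5)) / 3 = 17.5/3 = 5.8333
  S[U,W] = ((1.25)·(2.5) + (1.25)·(1.5) + (-4.75)·(-2.5) + (2.25)·(-1.5)) / 3 = 13.5/3 = 4.5
  S[V,V] = ((3.5)·(3.5) + (-3.5)·(-3.5) + (-2.5)·(-2.5) + (2.5)·(2.5)) / 3 = 37/3 = 12.3333
  S[V,W] = ((3.5)·(2.5) + (-3.5)·(1.5) + (-2.5)·(-2.5) + (2.5)·(-1.5)) / 3 = 6/3 = 2
  S[W,W] = ((2.5)·(2.5) + (1.5)·(1.5) + (-2.5)·(-2.5) + (-1.5)·(-1.5)) / 3 = 17/3 = 5.6667

S is symmetric (S[j,i] = S[i,j]). Assembling:

S = [[10.25, 5.8333, 4.5],
 [5.8333, 12.3333, 2],
 [4.5, 2, 5.6667]]


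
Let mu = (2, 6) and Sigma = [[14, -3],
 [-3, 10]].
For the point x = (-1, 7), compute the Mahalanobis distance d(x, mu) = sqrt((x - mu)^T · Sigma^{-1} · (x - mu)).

Step 1 — centre the observation: (x - mu) = (-3, 1).

Step 2 — invert Sigma. det(Sigma) = 14·10 - (-3)² = 131.
  Sigma^{-1} = (1/det) · [[d, -b], [-b, a]] = [[0.0763, 0.0229],
 [0.0229, 0.1069]].

Step 3 — form the quadratic (x - mu)^T · Sigma^{-1} · (x - mu):
  Sigma^{-1} · (x - mu) = (-0.2061, 0.0382).
  (x - mu)^T · [Sigma^{-1} · (x - mu)] = (-3)·(-0.2061) + (1)·(0.0382) = 0.6565.

Step 4 — take square root: d = √(0.6565) ≈ 0.8102.

d(x, mu) = √(0.6565) ≈ 0.8102


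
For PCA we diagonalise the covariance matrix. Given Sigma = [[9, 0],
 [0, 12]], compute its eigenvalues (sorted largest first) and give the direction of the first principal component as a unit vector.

Step 1 — characteristic polynomial of 2×2 Sigma:
  det(Sigma - λI) = λ² - trace · λ + det = 0.
  trace = 9 + 12 = 21, det = 9·12 - (0)² = 108.
Step 2 — discriminant:
  Δ = trace² - 4·det = 441 - 432 = 9.
Step 3 — eigenvalues:
  λ = (trace ± √Δ)/2 = (21 ± 3)/2,
  λ_1 = 12,  λ_2 = 9.

Step 4 — unit eigenvector for λ_1: Sigma is diagonal, so its eigenvectors are the coordinate axes. λ_1 = 12 is the diagonal entry on the second coordinate axis, hence
  v_1 = (0, 1) (||v_1|| = 1).

λ_1 = 12,  λ_2 = 9;  v_1 ≈ (0, 1)


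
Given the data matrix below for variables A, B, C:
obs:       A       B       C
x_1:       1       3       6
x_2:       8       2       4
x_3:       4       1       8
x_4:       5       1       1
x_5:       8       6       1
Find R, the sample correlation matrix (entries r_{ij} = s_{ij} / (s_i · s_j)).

Step 1 — column means:
  mean(A) = (1 + 8 + 4 + 5 + 8) / 5 = 26/5 = 5.2
  mean(B) = (3 + 2 + 1 + 1 + 6) / 5 = 13/5 = 2.6
  mean(C) = (6 + 4 + 8 + 1 + 1) / 5 = 20/5 = 4

Step 2 — sample variances and covariances s[i,j] = (1/(n-1)) · Σ_k (x_{k,i} - mean_i) · (x_{k,j} - mean_j), with n-1 = 4:
  s[A,A] = ((-4.2)·(-4.2) + (2.8)·(2.8) + (-1.2)·(-1.2) + (-0.2)·(-0.2) + (2.8)·(2.8)) / 4 = 34.8/4 = 8.7
  s[A,B] = ((-4.2)·(0.4) + (2.8)·(-0.6) + (-1.2)·(-1.6) + (-0.2)·(-1.6) + (2.8)·(3.4)) / 4 = 8.4/4 = 2.1
  s[A,C] = ((-4.2)·(2) + (2.8)·(0) + (-1.2)·(4) + (-0.2)·(-3) + (2.8)·(-3)) / 4 = -21/4 = -5.25
  s[B,B] = ((0.4)·(0.4) + (-0.6)·(-0.6) + (-1.6)·(-1.6) + (-1.6)·(-1.6) + (3.4)·(3.4)) / 4 = 17.2/4 = 4.3
  s[B,C] = ((0.4)·(2) + (-0.6)·(0) + (-1.6)·(4) + (-1.6)·(-3) + (3.4)·(-3)) / 4 = -11/4 = -2.75
  s[C,C] = ((2)·(2) + (0)·(0) + (4)·(4) + (-3)·(-3) + (-3)·(-3)) / 4 = 38/4 = 9.5
  Sample standard deviations s_i = √(s[i,i]):
  s(A) = √(8.7) = 2.9496
  s(B) = √(4.3) = 2.0736
  s(C) = √(9.5) = 3.0822

Step 3 — r_{ij} = s_{ij} / (s_i · s_j):
  r[A,A] = 1 (diagonal).
  r[A,B] = 2.1 / (2.9496 · 2.0736) = 2.1 / 6.1164 = 0.3433
  r[A,C] = -5.25 / (2.9496 · 3.0822) = -5.25 / 9.0912 = -0.5775
  r[B,B] = 1 (diagonal).
  r[B,C] = -2.75 / (2.0736 · 3.0822) = -2.75 / 6.3914 = -0.4303
  r[C,C] = 1 (diagonal).

R is symmetric with unit diagonal. Assembling:

R = [[1, 0.3433, -0.5775],
 [0.3433, 1, -0.4303],
 [-0.5775, -0.4303, 1]]


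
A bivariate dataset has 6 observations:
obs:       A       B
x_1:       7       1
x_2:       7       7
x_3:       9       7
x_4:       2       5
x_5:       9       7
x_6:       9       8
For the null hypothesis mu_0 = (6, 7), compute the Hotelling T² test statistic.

Step 1 — sample mean vector:
  mean(A) = (7 + 7 + 9 + 2 + 9 + 9) / 6 = 43/6 = 7.1667
  mean(B) = (1 + 7 + 7 + 5 + 7 + 8) / 6 = 35/6 = 5.8333
  x̄ = (7.1667, 5.8333),  deviation x̄ - mu_0 = (7.1667, 5.8333) - (6, 7) = (1.1667, -1.1667).

Step 2 — sample covariance matrix, S[i,j] = (1/(n-1)) · Σ_k (x_{k,i} - mean_i) · (x_{k,j} - mean_j), divisor n-1 = 5:
  S[A,A] = ((-0.1667)·(-0.1667) + (-0.1667)·(-0.1667) + (1.8333)·(1.8333) + (-5.1667)·(-5.1667) + (1.8333)·(1.8333) + (1.8333)·(1.8333)) / 5 = 36.8333/5 = 7.3667
  S[A,B] = ((-0.1667)·(-4.8333) + (-0.1667)·(1.1667) + (1.8333)·(1.1667) + (-5.1667)·(-0.8333) + (1.8333)·(1.1667) + (1.8333)·(2.1667)) / 5 = 13.1667/5 = 2.6333
  S[B,B] = ((-4.8333)·(-4.8333) + (1.1667)·(1.1667) + (1.1667)·(1.1667) + (-0.8333)·(-0.8333) + (1.1667)·(1.1667) + (2.1667)·(2.1667)) / 5 = 32.8333/5 = 6.5667
  S = [[7.3667, 2.6333],
 [2.6333, 6.5667]].

Step 3 — invert S. det(S) = 7.3667·6.5667 - (2.6333)² = 41.44.
  S^{-1} = (1/det) · [[d, -b], [-b, a]] = [[0.1585, -0.0635],
 [-0.0635, 0.1778]].

Step 4 — quadratic form (x̄ - mu_0)^T · S^{-1} · (x̄ - mu_0):
  S^{-1} · (x̄ - mu_0) = (0.259, -0.2815),
  (x̄ - mu_0)^T · [...] = (1.1667)·(0.259) + (-1.1667)·(-0.2815) = 0.6306.

Step 5 — scale by n: T² = 6 · 0.6306 = 3.7838.

T² ≈ 3.7838


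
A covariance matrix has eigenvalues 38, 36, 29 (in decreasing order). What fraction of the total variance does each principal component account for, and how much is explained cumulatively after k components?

Step 1 — total variance = trace(Sigma) = Σ λ_i = 38 + 36 + 29 = 103.

Step 2 — fraction explained by component i = λ_i / Σ λ:
  PC1: 38/103 = 0.3689
  PC2: 36/103 = 0.3495
  PC3: 29/103 = 0.2816

Step 3 — cumulative fraction after k components = (λ_1 + ... + λ_k) / Σ λ:
  k = 1: 38/103 = 0.3689
  k = 2: (38 + 36)/103 = 74/103 = 0.7184
  k = 3: (38 + 36 + 29)/103 = 103/103 = 1

Summary (fraction, with percent):

explained: PC1 0.3689 (36.89%), PC2 0.3495 (34.95%), PC3 0.2816 (28.16%);  cumulative: 0.3689, 0.7184, 1


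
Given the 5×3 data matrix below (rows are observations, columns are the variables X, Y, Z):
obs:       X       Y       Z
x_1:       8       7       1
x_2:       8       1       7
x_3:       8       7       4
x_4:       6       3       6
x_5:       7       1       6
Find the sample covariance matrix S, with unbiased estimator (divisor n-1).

Step 1 — column means:
  mean(X) = (8 + 8 + 8 + 6 + 7) / 5 = 37/5 = 7.4
  mean(Y) = (7 + 1 + 7 + 3 + 1) / 5 = 19/5 = 3.8
  mean(Z) = (1 + 7 + 4 + 6 + 6) / 5 = 24/5 = 4.8

Step 2 — sample covariance S[i,j] = (1/(n-1)) · Σ_k (x_{k,i} - mean_i) · (x_{k,j} - mean_j), with n-1 = 4.
  S[X,X] = ((0.6)·(0.6) + (0.6)·(0.6) + (0.6)·(0.6) + (-1.4)·(-1.4) + (-0.4)·(-0.4)) / 4 = 3.2/4 = 0.8
  S[X,Y] = ((0.6)·(3.2) + (0.6)·(-2.8) + (0.6)·(3.2) + (-1.4)·(-0.8) + (-0.4)·(-2.8)) / 4 = 4.4/4 = 1.1
  S[X,Z] = ((0.6)·(-3.8) + (0.6)·(2.2) + (0.6)·(-0.8) + (-1.4)·(1.2) + (-0.4)·(1.2)) / 4 = -3.6/4 = -0.9
  S[Y,Y] = ((3.2)·(3.2) + (-2.8)·(-2.8) + (3.2)·(3.2) + (-0.8)·(-0.8) + (-2.8)·(-2.8)) / 4 = 36.8/4 = 9.2
  S[Y,Z] = ((3.2)·(-3.8) + (-2.8)·(2.2) + (3.2)·(-0.8) + (-0.8)·(1.2) + (-2.8)·(1.2)) / 4 = -25.2/4 = -6.3
  S[Z,Z] = ((-3.8)·(-3.8) + (2.2)·(2.2) + (-0.8)·(-0.8) + (1.2)·(1.2) + (1.2)·(1.2)) / 4 = 22.8/4 = 5.7

S is symmetric (S[j,i] = S[i,j]). Assembling:

S = [[0.8, 1.1, -0.9],
 [1.1, 9.2, -6.3],
 [-0.9, -6.3, 5.7]]


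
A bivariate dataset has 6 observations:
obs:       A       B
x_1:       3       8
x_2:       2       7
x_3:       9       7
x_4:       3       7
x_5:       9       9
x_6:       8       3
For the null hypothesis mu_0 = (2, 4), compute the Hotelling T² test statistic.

Step 1 — sample mean vector:
  mean(A) = (3 + 2 + 9 + 3 + 9 + 8) / 6 = 34/6 = 5.6667
  mean(B) = (8 + 7 + 7 + 7 + 9 + 3) / 6 = 41/6 = 6.8333
  x̄ = (5.6667, 6.8333),  deviation x̄ - mu_0 = (5.6667, 6.8333) - (2, 4) = (3.6667, 2.8333).

Step 2 — sample covariance matrix, S[i,j] = (1/(n-1)) · Σ_k (x_{k,i} - mean_i) · (x_{k,j} - mean_j), divisor n-1 = 5:
  S[A,A] = ((-2.6667)·(-2.6667) + (-3.6667)·(-3.6667) + (3.3333)·(3.3333) + (-2.6667)·(-2.6667) + (3.3333)·(3.3333) + (2.3333)·(2.3333)) / 5 = 55.3333/5 = 11.0667
  S[A,B] = ((-2.6667)·(1.1667) + (-3.6667)·(0.1667) + (3.3333)·(0.1667) + (-2.6667)·(0.1667) + (3.3333)·(2.1667) + (2.3333)·(-3.8333)) / 5 = -5.3333/5 = -1.0667
  S[B,B] = ((1.1667)·(1.1667) + (0.1667)·(0.1667) + (0.1667)·(0.1667) + (0.1667)·(0.1667) + (2.1667)·(2.1667) + (-3.8333)·(-3.8333)) / 5 = 20.8333/5 = 4.1667
  S = [[11.0667, -1.0667],
 [-1.0667, 4.1667]].

Step 3 — invert S. det(S) = 11.0667·4.1667 - (-1.0667)² = 44.9733.
  S^{-1} = (1/det) · [[d, -b], [-b, a]] = [[0.0926, 0.0237],
 [0.0237, 0.2461]].

Step 4 — quadratic form (x̄ - mu_0)^T · S^{-1} · (x̄ - mu_0):
  S^{-1} · (x̄ - mu_0) = (0.4069, 0.7842),
  (x̄ - mu_0)^T · [...] = (3.6667)·(0.4069) + (2.8333)·(0.7842) = 3.7138.

Step 5 — scale by n: T² = 6 · 3.7138 = 22.2828.

T² ≈ 22.2828


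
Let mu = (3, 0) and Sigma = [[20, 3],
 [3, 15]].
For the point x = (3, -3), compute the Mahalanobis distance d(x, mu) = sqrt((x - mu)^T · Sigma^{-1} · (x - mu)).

Step 1 — centre the observation: (x - mu) = (0, -3).

Step 2 — invert Sigma. det(Sigma) = 20·15 - (3)² = 291.
  Sigma^{-1} = (1/det) · [[d, -b], [-b, a]] = [[0.0515, -0.0103],
 [-0.0103, 0.0687]].

Step 3 — form the quadratic (x - mu)^T · Sigma^{-1} · (x - mu):
  Sigma^{-1} · (x - mu) = (0.0309, -0.2062).
  (x - mu)^T · [Sigma^{-1} · (x - mu)] = (0)·(0.0309) + (-3)·(-0.2062) = 0.6186.

Step 4 — take square root: d = √(0.6186) ≈ 0.7865.

d(x, mu) = √(0.6186) ≈ 0.7865


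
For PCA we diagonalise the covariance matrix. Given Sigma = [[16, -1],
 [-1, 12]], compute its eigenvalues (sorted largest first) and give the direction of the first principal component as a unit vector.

Step 1 — characteristic polynomial of 2×2 Sigma:
  det(Sigma - λI) = λ² - trace · λ + det = 0.
  trace = 16 + 12 = 28, det = 16·12 - (-1)² = 191.
Step 2 — discriminant:
  Δ = trace² - 4·det = 784 - 764 = 20.
Step 3 — eigenvalues:
  λ = (trace ± √Δ)/2 = (28 ± 4.4721)/2,
  λ_1 = 16.2361,  λ_2 = 11.7639.

Step 4 — unit eigenvector for λ_1: solve (Sigma - λ_1 I)v = 0. First row:
  (16 - 16.2361)·v_x + (-1)·v_y = 0, i.e. (-0.2361)·v_x + (-1)·v_y = 0,
  so v ∝ (b, λ_1 - a) = (-1, 0.2361); multiply by -1 so the first entry is positive: u = (1, -0.2361).
  ||u|| = √((1)² + (-0.2361)²) = √(1.0557) ≈ 1.0275,
  v_1 = u/||u|| ≈ (0.9732, -0.2298) (||v_1|| = 1).

λ_1 = 16.2361,  λ_2 = 11.7639;  v_1 ≈ (0.9732, -0.2298)


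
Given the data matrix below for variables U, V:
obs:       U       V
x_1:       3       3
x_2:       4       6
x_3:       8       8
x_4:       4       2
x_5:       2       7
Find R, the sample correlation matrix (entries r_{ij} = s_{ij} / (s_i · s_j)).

Step 1 — column means:
  mean(U) = (3 + 4 + 8 + 4 + 2) / 5 = 21/5 = 4.2
  mean(V) = (3 + 6 + 8 + 2 + 7) / 5 = 26/5 = 5.2

Step 2 — sample variances and covariances s[i,j] = (1/(n-1)) · Σ_k (x_{k,i} - mean_i) · (x_{k,j} - mean_j), with n-1 = 4:
  s[U,U] = ((-1.2)·(-1.2) + (-0.2)·(-0.2) + (3.8)·(3.8) + (-0.2)·(-0.2) + (-2.2)·(-2.2)) / 4 = 20.8/4 = 5.2
  s[U,V] = ((-1.2)·(-2.2) + (-0.2)·(0.8) + (3.8)·(2.8) + (-0.2)·(-3.2) + (-2.2)·(1.8)) / 4 = 9.8/4 = 2.45
  s[V,V] = ((-2.2)·(-2.2) + (0.8)·(0.8) + (2.8)·(2.8) + (-3.2)·(-3.2) + (1.8)·(1.8)) / 4 = 26.8/4 = 6.7
  Sample standard deviations s_i = √(s[i,i]):
  s(U) = √(5.2) = 2.2804
  s(V) = √(6.7) = 2.5884

Step 3 — r_{ij} = s_{ij} / (s_i · s_j):
  r[U,U] = 1 (diagonal).
  r[U,V] = 2.45 / (2.2804 · 2.5884) = 2.45 / 5.9025 = 0.4151
  r[V,V] = 1 (diagonal).

R is symmetric with unit diagonal. Assembling:

R = [[1, 0.4151],
 [0.4151, 1]]


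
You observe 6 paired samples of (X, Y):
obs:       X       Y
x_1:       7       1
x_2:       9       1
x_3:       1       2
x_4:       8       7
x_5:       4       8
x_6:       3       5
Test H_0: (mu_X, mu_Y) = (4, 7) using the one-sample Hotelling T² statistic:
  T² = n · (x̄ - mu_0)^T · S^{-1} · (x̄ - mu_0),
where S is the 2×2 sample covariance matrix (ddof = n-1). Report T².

Step 1 — sample mean vector:
  mean(X) = (7 + 9 + 1 + 8 + 4 + 3) / 6 = 32/6 = 5.3333
  mean(Y) = (1 + 1 + 2 + 7 + 8 + 5) / 6 = 24/6 = 4
  x̄ = (5.3333, 4),  deviation x̄ - mu_0 = (5.3333, 4) - (4, 7) = (1.3333, -3).

Step 2 — sample covariance matrix, S[i,j] = (1/(n-1)) · Σ_k (x_{k,i} - mean_i) · (x_{k,j} - mean_j), divisor n-1 = 5:
  S[X,X] = ((1.6667)·(1.6667) + (3.6667)·(3.6667) + (-4.3333)·(-4.3333) + (2.6667)·(2.6667) + (-1.3333)·(-1.3333) + (-2.3333)·(-2.3333)) / 5 = 49.3333/5 = 9.8667
  S[X,Y] = ((1.6667)·(-3) + (3.6667)·(-3) + (-4.3333)·(-2) + (2.6667)·(3) + (-1.3333)·(4) + (-2.3333)·(1)) / 5 = -7/5 = -1.4
  S[Y,Y] = ((-3)·(-3) + (-3)·(-3) + (-2)·(-2) + (3)·(3) + (4)·(4) + (1)·(1)) / 5 = 48/5 = 9.6
  S = [[9.8667, -1.4],
 [-1.4, 9.6]].

Step 3 — invert S. det(S) = 9.8667·9.6 - (-1.4)² = 92.76.
  S^{-1} = (1/det) · [[d, -b], [-b, a]] = [[0.1035, 0.0151],
 [0.0151, 0.1064]].

Step 4 — quadratic form (x̄ - mu_0)^T · S^{-1} · (x̄ - mu_0):
  S^{-1} · (x̄ - mu_0) = (0.0927, -0.299),
  (x̄ - mu_0)^T · [...] = (1.3333)·(0.0927) + (-3)·(-0.299) = 1.0206.

Step 5 — scale by n: T² = 6 · 1.0206 = 6.1233.

T² ≈ 6.1233


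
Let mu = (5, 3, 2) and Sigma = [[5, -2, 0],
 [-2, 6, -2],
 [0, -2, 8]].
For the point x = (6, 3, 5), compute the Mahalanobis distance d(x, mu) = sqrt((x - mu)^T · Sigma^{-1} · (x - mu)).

Step 1 — centre the observation: (x - mu) = (1, 0, 3).

Step 2 — invert Sigma (cofactor / det for 3×3, or solve directly):
  Sigma^{-1} = [[0.234, 0.0851, 0.0213],
 [0.0851, 0.2128, 0.0532],
 [0.0213, 0.0532, 0.1383]].

Step 3 — form the quadratic (x - mu)^T · Sigma^{-1} · (x - mu):
  Sigma^{-1} · (x - mu) = (0.2979, 0.2447, 0.4362).
  (x - mu)^T · [Sigma^{-1} · (x - mu)] = (1)·(0.2979) + (0)·(0.2447) + (3)·(0.4362) = 1.6064.

Step 4 — take square root: d = √(1.6064) ≈ 1.2674.

d(x, mu) = √(1.6064) ≈ 1.2674


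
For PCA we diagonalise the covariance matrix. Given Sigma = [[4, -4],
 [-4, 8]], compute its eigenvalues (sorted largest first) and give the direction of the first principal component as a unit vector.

Step 1 — characteristic polynomial of 2×2 Sigma:
  det(Sigma - λI) = λ² - trace · λ + det = 0.
  trace = 4 + 8 = 12, det = 4·8 - (-4)² = 16.
Step 2 — discriminant:
  Δ = trace² - 4·det = 144 - 64 = 80.
Step 3 — eigenvalues:
  λ = (trace ± √Δ)/2 = (12 ± 8.9443)/2,
  λ_1 = 10.4721,  λ_2 = 1.5279.

Step 4 — unit eigenvector for λ_1: solve (Sigma - λ_1 I)v = 0. First row:
  (4 - 10.4721)·v_x + (-4)·v_y = 0, i.e. (-6.4721)·v_x + (-4)·v_y = 0,
  so v ∝ (b, λ_1 - a) = (-4, 6.4721); multiply by -1 so the first entry is positive: u = (4, -6.4721).
  ||u|| = √((4)² + (-6.4721)²) = √(57.8885) ≈ 7.6085,
  v_1 = u/||u|| ≈ (0.5257, -0.8507) (||v_1|| = 1).

λ_1 = 10.4721,  λ_2 = 1.5279;  v_1 ≈ (0.5257, -0.8507)


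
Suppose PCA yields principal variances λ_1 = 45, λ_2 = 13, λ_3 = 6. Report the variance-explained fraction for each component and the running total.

Step 1 — total variance = trace(Sigma) = Σ λ_i = 45 + 13 + 6 = 64.

Step 2 — fraction explained by component i = λ_i / Σ λ:
  PC1: 45/64 = 0.7031
  PC2: 13/64 = 0.2031
  PC3: 6/64 = 0.0938

Step 3 — cumulative fraction after k components = (λ_1 + ... + λ_k) / Σ λ:
  k = 1: 45/64 = 0.7031
  k = 2: (45 + 13)/64 = 58/64 = 0.9062
  k = 3: (45 + 13 + 6)/64 = 64/64 = 1

Summary (fraction, with percent):

explained: PC1 0.7031 (70.31%), PC2 0.2031 (20.31%), PC3 0.0938 (9.38%);  cumulative: 0.7031, 0.9062, 1


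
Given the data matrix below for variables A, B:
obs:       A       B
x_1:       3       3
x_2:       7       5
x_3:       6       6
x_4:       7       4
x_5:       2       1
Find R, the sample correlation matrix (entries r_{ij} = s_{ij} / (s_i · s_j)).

Step 1 — column means:
  mean(A) = (3 + 7 + 6 + 7 + 2) / 5 = 25/5 = 5
  mean(B) = (3 + 5 + 6 + 4 + 1) / 5 = 19/5 = 3.8

Step 2 — sample variances and covariances s[i,j] = (1/(n-1)) · Σ_k (x_{k,i} - mean_i) · (x_{k,j} - mean_j), with n-1 = 4:
  s[A,A] = ((-2)·(-2) + (2)·(2) + (1)·(1) + (2)·(2) + (-3)·(-3)) / 4 = 22/4 = 5.5
  s[A,B] = ((-2)·(-0.8) + (2)·(1.2) + (1)·(2.2) + (2)·(0.2) + (-3)·(-2.8)) / 4 = 15/4 = 3.75
  s[B,B] = ((-0.8)·(-0.8) + (1.2)·(1.2) + (2.2)·(2.2) + (0.2)·(0.2) + (-2.8)·(-2.8)) / 4 = 14.8/4 = 3.7
  Sample standard deviations s_i = √(s[i,i]):
  s(A) = √(5.5) = 2.3452
  s(B) = √(3.7) = 1.9235

Step 3 — r_{ij} = s_{ij} / (s_i · s_j):
  r[A,A] = 1 (diagonal).
  r[A,B] = 3.75 / (2.3452 · 1.9235) = 3.75 / 4.5111 = 0.8313
  r[B,B] = 1 (diagonal).

R is symmetric with unit diagonal. Assembling:

R = [[1, 0.8313],
 [0.8313, 1]]


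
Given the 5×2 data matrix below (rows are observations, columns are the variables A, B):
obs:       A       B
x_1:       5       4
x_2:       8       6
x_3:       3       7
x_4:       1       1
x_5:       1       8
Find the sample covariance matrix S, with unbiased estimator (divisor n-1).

Step 1 — column means:
  mean(A) = (5 + 8 + 3 + 1 + 1) / 5 = 18/5 = 3.6
  mean(B) = (4 + 6 + 7 + 1 + 8) / 5 = 26/5 = 5.2

Step 2 — sample covariance S[i,j] = (1/(n-1)) · Σ_k (x_{k,i} - mean_i) · (x_{k,j} - mean_j), with n-1 = 4.
  S[A,A] = ((1.4)·(1.4) + (4.4)·(4.4) + (-0.6)·(-0.6) + (-2.6)·(-2.6) + (-2.6)·(-2.6)) / 4 = 35.2/4 = 8.8
  S[A,B] = ((1.4)·(-1.2) + (4.4)·(0.8) + (-0.6)·(1.8) + (-2.6)·(-4.2) + (-2.6)·(2.8)) / 4 = 4.4/4 = 1.1
  S[B,B] = ((-1.2)·(-1.2) + (0.8)·(0.8) + (1.8)·(1.8) + (-4.2)·(-4.2) + (2.8)·(2.8)) / 4 = 30.8/4 = 7.7

S is symmetric (S[j,i] = S[i,j]). Assembling:

S = [[8.8, 1.1],
 [1.1, 7.7]]


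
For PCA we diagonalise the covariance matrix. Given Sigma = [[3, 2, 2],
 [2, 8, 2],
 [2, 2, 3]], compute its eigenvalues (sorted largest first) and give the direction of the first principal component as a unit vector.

Step 1 — characteristic polynomial p(λ) = det(λI - Sigma) = λ³ - tr·λ² + c_1·λ - det, where tr = trace, c_1 = sum of the principal 2×2 minors, det = det(Sigma):
  tr = 3 + 8 + 3 = 14,
  c_1 = (3·8 - (2)²) + (3·3 - (2)²) + (8·3 - (2)²) = 20 + 5 + 20 = 45,
  det = 3·(8·3 - (2)²) - (2)·((2)·3 - (2)·(2)) + (2)·((2)·(2) - 8·(2)) = 3·(20) - (2)·(2) + (2)·(-12) = 32.
  So p(λ) = λ³ - 14λ² + 45λ - 32.
Step 2 — look for an integer root (rational root theorem: any rational root is an integer divisor of 32). Testing λ = 1:
  p(1) = 1 - 14 + 45 - 32 = 0  ✓
  Dividing out (λ - 1): p(λ) = (λ - 1)(λ² - 13λ + 32).
Step 3 — remaining eigenvalues from the quadratic λ² - 13λ + 32 = 0:
  Δ = 13² - 4·32 = 169 - 128 = 41,  λ = (13 ± √41)/2 = (13 ± 6.4031)/2 ≈ 9.7016 or 3.2984.
  Sorted: λ_1 = 9.7016,  λ_2 = 3.2984,  λ_3 = 1  (check: sum = 14 = tr ✓).

Step 4 — unit eigenvector for λ_1 ≈ 9.7016: v spans the null space of (Sigma - λ_1 I), whose rows are
  r_1 = (-6.7016, 2, 2),  r_2 = (2, -1.7016, 2),  r_3 = (2, 2, -6.7016).
  v is orthogonal to every row, so take v ∝ r_1 × r_2 = ((2)·(2) - (2)·(-1.7016), (2)·(2) - (-6.7016)·(2), (-6.7016)·(-1.7016) - (2)·(2)) ≈ (7.4031, 17.4031, 7.4031).
  Let u = (7.4031, 17.4031, 7.4031).
  ||u|| = √((7.4031)² + (17.4031)² + (7.4031)²) = √(412.4812) ≈ 20.3096,  v_1 = u/||u|| ≈ (0.3645, 0.8569, 0.3645) (||v_1|| = 1).

λ_1 = 9.7016,  λ_2 = 3.2984,  λ_3 = 1;  v_1 ≈ (0.3645, 0.8569, 0.3645)


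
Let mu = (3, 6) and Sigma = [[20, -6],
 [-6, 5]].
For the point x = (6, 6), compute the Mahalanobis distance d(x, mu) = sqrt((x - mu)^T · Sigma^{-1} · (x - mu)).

Step 1 — centre the observation: (x - mu) = (3, 0).

Step 2 — invert Sigma. det(Sigma) = 20·5 - (-6)² = 64.
  Sigma^{-1} = (1/det) · [[d, -b], [-b, a]] = [[0.0781, 0.0938],
 [0.0938, 0.3125]].

Step 3 — form the quadratic (x - mu)^T · Sigma^{-1} · (x - mu):
  Sigma^{-1} · (x - mu) = (0.2344, 0.2813).
  (x - mu)^T · [Sigma^{-1} · (x - mu)] = (3)·(0.2344) + (0)·(0.2813) = 0.7031.

Step 4 — take square root: d = √(0.7031) ≈ 0.8385.

d(x, mu) = √(0.7031) ≈ 0.8385


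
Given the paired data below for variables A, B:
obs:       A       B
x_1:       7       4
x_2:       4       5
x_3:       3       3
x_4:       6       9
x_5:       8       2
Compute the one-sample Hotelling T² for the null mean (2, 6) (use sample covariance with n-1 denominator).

Step 1 — sample mean vector:
  mean(A) = (7 + 4 + 3 + 6 + 8) / 5 = 28/5 = 5.6
  mean(B) = (4 + 5 + 3 + 9 + 2) / 5 = 23/5 = 4.6
  x̄ = (5.6, 4.6),  deviation x̄ - mu_0 = (5.6, 4.6) - (2, 6) = (3.6, -1.4).

Step 2 — sample covariance matrix, S[i,j] = (1/(n-1)) · Σ_k (x_{k,i} - mean_i) · (x_{k,j} - mean_j), divisor n-1 = 4:
  S[A,A] = ((1.4)·(1.4) + (-1.6)·(-1.6) + (-2.6)·(-2.6) + (0.4)·(0.4) + (2.4)·(2.4)) / 4 = 17.2/4 = 4.3
  S[A,B] = ((1.4)·(-0.6) + (-1.6)·(0.4) + (-2.6)·(-1.6) + (0.4)·(4.4) + (2.4)·(-2.6)) / 4 = -1.8/4 = -0.45
  S[B,B] = ((-0.6)·(-0.6) + (0.4)·(0.4) + (-1.6)·(-1.6) + (4.4)·(4.4) + (-2.6)·(-2.6)) / 4 = 29.2/4 = 7.3
  S = [[4.3, -0.45],
 [-0.45, 7.3]].

Step 3 — invert S. det(S) = 4.3·7.3 - (-0.45)² = 31.1875.
  S^{-1} = (1/det) · [[d, -b], [-b, a]] = [[0.2341, 0.0144],
 [0.0144, 0.1379]].

Step 4 — quadratic form (x̄ - mu_0)^T · S^{-1} · (x̄ - mu_0):
  S^{-1} · (x̄ - mu_0) = (0.8224, -0.1411),
  (x̄ - mu_0)^T · [...] = (3.6)·(0.8224) + (-1.4)·(-0.1411) = 3.1583.

Step 5 — scale by n: T² = 5 · 3.1583 = 15.7916.

T² ≈ 15.7916


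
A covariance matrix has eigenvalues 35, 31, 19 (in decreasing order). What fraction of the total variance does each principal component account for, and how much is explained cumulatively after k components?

Step 1 — total variance = trace(Sigma) = Σ λ_i = 35 + 31 + 19 = 85.

Step 2 — fraction explained by component i = λ_i / Σ λ:
  PC1: 35/85 = 0.4118
  PC2: 31/85 = 0.3647
  PC3: 19/85 = 0.2235

Step 3 — cumulative fraction after k components = (λ_1 + ... + λ_k) / Σ λ:
  k = 1: 35/85 = 0.4118
  k = 2: (35 + 31)/85 = 66/85 = 0.7765
  k = 3: (35 + 31 + 19)/85 = 85/85 = 1

Summary (fraction, with percent):

explained: PC1 0.4118 (41.18%), PC2 0.3647 (36.47%), PC3 0.2235 (22.35%);  cumulative: 0.4118, 0.7765, 1


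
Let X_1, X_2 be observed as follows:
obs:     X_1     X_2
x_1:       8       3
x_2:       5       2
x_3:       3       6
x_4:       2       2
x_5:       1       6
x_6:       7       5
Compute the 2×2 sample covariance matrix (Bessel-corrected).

Step 1 — column means:
  mean(X_1) = (8 + 5 + 3 + 2 + 1 + 7) / 6 = 26/6 = 4.3333
  mean(X_2) = (3 + 2 + 6 + 2 + 6 + 5) / 6 = 24/6 = 4

Step 2 — sample covariance S[i,j] = (1/(n-1)) · Σ_k (x_{k,i} - mean_i) · (x_{k,j} - mean_j), with n-1 = 5.
  S[X_1,X_1] = ((3.6667)·(3.6667) + (0.6667)·(0.6667) + (-1.3333)·(-1.3333) + (-2.3333)·(-2.3333) + (-3.3333)·(-3.3333) + (2.6667)·(2.6667)) / 5 = 39.3333/5 = 7.8667
  S[X_1,X_2] = ((3.6667)·(-1) + (0.6667)·(-2) + (-1.3333)·(2) + (-2.3333)·(-2) + (-3.3333)·(2) + (2.6667)·(1)) / 5 = -7/5 = -1.4
  S[X_2,X_2] = ((-1)·(-1) + (-2)·(-2) + (2)·(2) + (-2)·(-2) + (2)·(2) + (1)·(1)) / 5 = 18/5 = 3.6

S is symmetric (S[j,i] = S[i,j]). Assembling:

S = [[7.8667, -1.4],
 [-1.4, 3.6]]


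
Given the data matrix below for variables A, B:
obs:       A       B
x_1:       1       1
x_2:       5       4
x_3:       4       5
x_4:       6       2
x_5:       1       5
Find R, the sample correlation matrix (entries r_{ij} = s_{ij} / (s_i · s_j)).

Step 1 — column means:
  mean(A) = (1 + 5 + 4 + 6 + 1) / 5 = 17/5 = 3.4
  mean(B) = (1 + 4 + 5 + 2 + 5) / 5 = 17/5 = 3.4

Step 2 — sample variances and covariances s[i,j] = (1/(n-1)) · Σ_k (x_{k,i} - mean_i) · (x_{k,j} - mean_j), with n-1 = 4:
  s[A,A] = ((-2.4)·(-2.4) + (1.6)·(1.6) + (0.6)·(0.6) + (2.6)·(2.6) + (-2.4)·(-2.4)) / 4 = 21.2/4 = 5.3
  s[A,B] = ((-2.4)·(-2.4) + (1.6)·(0.6) + (0.6)·(1.6) + (2.6)·(-1.4) + (-2.4)·(1.6)) / 4 = 0.2/4 = 0.05
  s[B,B] = ((-2.4)·(-2.4) + (0.6)·(0.6) + (1.6)·(1.6) + (-1.4)·(-1.4) + (1.6)·(1.6)) / 4 = 13.2/4 = 3.3
  Sample standard deviations s_i = √(s[i,i]):
  s(A) = √(5.3) = 2.3022
  s(B) = √(3.3) = 1.8166

Step 3 — r_{ij} = s_{ij} / (s_i · s_j):
  r[A,A] = 1 (diagonal).
  r[A,B] = 0.05 / (2.3022 · 1.8166) = 0.05 / 4.1821 = 0.012
  r[B,B] = 1 (diagonal).

R is symmetric with unit diagonal. Assembling:

R = [[1, 0.012],
 [0.012, 1]]


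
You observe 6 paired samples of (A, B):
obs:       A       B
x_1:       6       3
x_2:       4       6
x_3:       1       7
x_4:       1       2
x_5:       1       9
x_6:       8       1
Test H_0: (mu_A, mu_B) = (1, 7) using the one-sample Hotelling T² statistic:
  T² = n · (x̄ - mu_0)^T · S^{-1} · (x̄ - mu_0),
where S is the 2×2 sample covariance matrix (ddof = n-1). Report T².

Step 1 — sample mean vector:
  mean(A) = (6 + 4 + 1 + 1 + 1 + 8) / 6 = 21/6 = 3.5
  mean(B) = (3 + 6 + 7 + 2 + 9 + 1) / 6 = 28/6 = 4.6667
  x̄ = (3.5, 4.6667),  deviation x̄ - mu_0 = (3.5, 4.6667) - (1, 7) = (2.5, -2.3333).

Step 2 — sample covariance matrix, S[i,j] = (1/(n-1)) · Σ_k (x_{k,i} - mean_i) · (x_{k,j} - mean_j), divisor n-1 = 5:
  S[A,A] = ((2.5)·(2.5) + (0.5)·(0.5) + (-2.5)·(-2.5) + (-2.5)·(-2.5) + (-2.5)·(-2.5) + (4.5)·(4.5)) / 5 = 45.5/5 = 9.1
  S[A,B] = ((2.5)·(-1.6667) + (0.5)·(1.3333) + (-2.5)·(2.3333) + (-2.5)·(-2.6667) + (-2.5)·(4.3333) + (4.5)·(-3.6667)) / 5 = -30/5 = -6
  S[B,B] = ((-1.6667)·(-1.6667) + (1.3333)·(1.3333) + (2.3333)·(2.3333) + (-2.6667)·(-2.6667) + (4.3333)·(4.3333) + (-3.6667)·(-3.6667)) / 5 = 49.3333/5 = 9.8667
  S = [[9.1, -6],
 [-6, 9.8667]].

Step 3 — invert S. det(S) = 9.1·9.8667 - (-6)² = 53.7867.
  S^{-1} = (1/det) · [[d, -b], [-b, a]] = [[0.1834, 0.1116],
 [0.1116, 0.1692]].

Step 4 — quadratic form (x̄ - mu_0)^T · S^{-1} · (x̄ - mu_0):
  S^{-1} · (x̄ - mu_0) = (0.1983, -0.1159),
  (x̄ - mu_0)^T · [...] = (2.5)·(0.1983) + (-2.3333)·(-0.1159) = 0.7662.

Step 5 — scale by n: T² = 6 · 0.7662 = 4.5972.

T² ≈ 4.5972
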